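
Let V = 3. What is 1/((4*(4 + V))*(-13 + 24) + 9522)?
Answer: 1/9830 ≈ 0.00010173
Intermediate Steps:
1/((4*(4 + V))*(-13 + 24) + 9522) = 1/((4*(4 + 3))*(-13 + 24) + 9522) = 1/((4*7)*11 + 9522) = 1/(28*11 + 9522) = 1/(308 + 9522) = 1/9830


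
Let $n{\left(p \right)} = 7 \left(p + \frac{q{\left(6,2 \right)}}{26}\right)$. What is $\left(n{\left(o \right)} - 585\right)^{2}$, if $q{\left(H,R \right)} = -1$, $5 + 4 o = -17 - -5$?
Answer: $\frac{1022784361}{2704} \approx 3.7825 \cdot 10^{5}$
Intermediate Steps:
$o = - \frac{17}{4}$ ($o = - \frac{5}{4} + \frac{-17 - -5}{4} = - \frac{5}{4} + \frac{-17 + 5}{4} = - \frac{5}{4} + \frac{1}{4} \left(-12\right) = - \frac{5}{4} - 3 = - \frac{17}{4} \approx -4.25$)
$n{\left(p \right)} = - \frac{7}{26} + 7 p$ ($n{\left(p \right)} = 7 \left(p - \frac{1}{26}\right) = 7 \left(- \frac{1}{26} + p\right) = - \frac{7}{26} + 7 p$)
$\left(n{\left(o \right)} - 585\right)^{2} = \left(\left(- \frac{7}{26} + 7 \left(- \frac{17}{4}\right)\right) - 585\right)^{2} = \left(\left(- \frac{7}{26} - \frac{119}{4}\right) - 585\right)^{2} = \left(- \frac{1561}{52} - 585\right)^{2} = \left(- \frac{31981}{52}\right)^{2} = \frac{1022784361}{2704}$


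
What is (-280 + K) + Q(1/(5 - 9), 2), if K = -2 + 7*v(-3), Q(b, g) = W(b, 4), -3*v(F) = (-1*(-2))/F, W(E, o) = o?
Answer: -2488/9 ≈ -276.44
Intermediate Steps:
v(F) = -2/(3*F) (v(F) = -(-1*(-2))/(3*F) = -2/(3*F))
Q(b, g) = 4
K = -4/9 (K = -2 + 7*(-2/3/(-3)) = -2 + 7*(-2/3*(-1/3)) = -2 + 7*(2/9) = -2 + 14/9 = -4/9 ≈ -0.44444)
(-280 + K) + Q(1/(5 - 9), 2) = (-280 - 4/9) + 4 = -2524/9 + 4 = -2488/9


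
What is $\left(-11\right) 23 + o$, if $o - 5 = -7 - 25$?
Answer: $-280$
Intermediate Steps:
$o = -27$ ($o = 5 - 32 = -27$)
$\left(-11\right) 23 + o = \left(-11\right) 23 - 27 = -253 - 27 = -280$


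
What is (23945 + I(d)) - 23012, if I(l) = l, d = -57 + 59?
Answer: 935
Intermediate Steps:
d = 2
(23945 + I(d)) - 23012 = (23945 + 2) - 23012 = 23947 - 23012 = 935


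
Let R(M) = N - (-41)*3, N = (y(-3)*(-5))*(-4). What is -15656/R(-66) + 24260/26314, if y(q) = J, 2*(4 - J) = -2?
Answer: -911574/13157 ≈ -69.284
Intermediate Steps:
J = 5 (J = 4 - ½*(-2) = 4 + 1 = 5)
y(q) = 5
N = 100 (N = (5*(-5))*(-4) = -25*(-4) = 100)
R(M) = 223 (R(M) = 100 - (-41)*3 = 100 - 1*(-123) = 100 + 123 = 223)
-15656/R(-66) + 24260/26314 = -15656/223 + 24260/26314 = -15656*1/223 + 24260*(1/26314) = -15656/223 + 12130/13157 = -911574/13157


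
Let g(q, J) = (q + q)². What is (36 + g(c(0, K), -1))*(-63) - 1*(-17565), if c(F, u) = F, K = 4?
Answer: 15297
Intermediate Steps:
g(q, J) = 4*q² (g(q, J) = (2*q)² = 4*q²)
(36 + g(c(0, K), -1))*(-63) - 1*(-17565) = (36 + 4*0²)*(-63) - 1*(-17565) = (36 + 4*0)*(-63) + 17565 = (36 + 0)*(-63) + 17565 = 36*(-63) + 17565 = -2268 + 17565 = 15297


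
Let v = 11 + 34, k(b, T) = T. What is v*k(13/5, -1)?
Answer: -45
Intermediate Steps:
v = 45
v*k(13/5, -1) = 45*(-1) = -45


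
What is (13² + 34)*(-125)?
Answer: -25375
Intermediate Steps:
(13² + 34)*(-125) = (169 + 34)*(-125) = 203*(-125) = -25375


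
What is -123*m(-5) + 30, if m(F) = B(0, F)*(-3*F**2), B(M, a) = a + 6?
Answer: 9255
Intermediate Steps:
B(M, a) = 6 + a
m(F) = -3*F**2*(6 + F) (m(F) = (6 + F)*(-3*F**2) = -3*F**2*(6 + F))
-123*m(-5) + 30 = -369*(-5)**2*(-6 - 1*(-5)) + 30 = -369*25*(-6 + 5) + 30 = -369*25*(-1) + 30 = -123*(-75) + 30 = 9225 + 30 = 9255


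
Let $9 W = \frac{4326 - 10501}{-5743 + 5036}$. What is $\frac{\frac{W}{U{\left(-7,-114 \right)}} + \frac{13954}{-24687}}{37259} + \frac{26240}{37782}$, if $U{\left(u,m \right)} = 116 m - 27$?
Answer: $\frac{12561728922021622783}{18087561384883345719} \approx 0.6945$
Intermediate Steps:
$U{\left(u,m \right)} = -27 + 116 m$
$W = \frac{6175}{6363}$ ($W = \frac{\left(4326 - 10501\right) \frac{1}{-5743 + 5036}}{9} = \frac{\left(-6175\right) \frac{1}{-707}}{9} = \frac{\left(-6175\right) \left(- \frac{1}{707}\right)}{9} = \frac{1}{9} \cdot \frac{6175}{707} = \frac{6175}{6363} \approx 0.97045$)
$\frac{\frac{W}{U{\left(-7,-114 \right)}} + \frac{13954}{-24687}}{37259} + \frac{26240}{37782} = \frac{\frac{6175}{6363 \left(-27 + 116 \left(-114\right)\right)} + \frac{13954}{-24687}}{37259} + \frac{26240}{37782} = \left(\frac{6175}{6363 \left(-27 - 13224\right)} + 13954 \left(- \frac{1}{24687}\right)\right) \frac{1}{37259} + 26240 \cdot \frac{1}{37782} = \left(\frac{6175}{6363 \left(-13251\right)} - \frac{13954}{24687}\right) \frac{1}{37259} + \frac{13120}{18891} = \left(\frac{6175}{6363} \left(- \frac{1}{13251}\right) - \frac{13954}{24687}\right) \frac{1}{37259} + \frac{13120}{18891} = \left(- \frac{6175}{84316113} - \frac{13954}{24687}\right) \frac{1}{37259} + \frac{13120}{18891} = \left(- \frac{130744387003}{231279097959}\right) \frac{1}{37259} + \frac{13120}{18891} = - \frac{130744387003}{8617227910854381} + \frac{13120}{18891} = \frac{12561728922021622783}{18087561384883345719}$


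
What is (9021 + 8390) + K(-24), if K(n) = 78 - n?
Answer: 17513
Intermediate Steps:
(9021 + 8390) + K(-24) = (9021 + 8390) + (78 - 1*(-24)) = 17411 + (78 + 24) = 17411 + 102 = 17513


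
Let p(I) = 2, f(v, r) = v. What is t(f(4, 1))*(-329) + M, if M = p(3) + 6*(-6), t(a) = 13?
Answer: -4311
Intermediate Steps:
M = -34 (M = 2 + 6*(-6) = 2 - 36 = -34)
t(f(4, 1))*(-329) + M = 13*(-329) - 34 = -4277 - 34 = -4311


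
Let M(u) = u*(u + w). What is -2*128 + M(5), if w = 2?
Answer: -221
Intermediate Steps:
M(u) = u*(2 + u) (M(u) = u*(u + 2) = u*(2 + u))
-2*128 + M(5) = -2*128 + 5*(2 + 5) = -256 + 5*7 = -256 + 35 = -221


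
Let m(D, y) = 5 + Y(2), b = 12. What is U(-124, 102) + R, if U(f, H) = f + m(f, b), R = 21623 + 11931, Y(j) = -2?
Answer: 33433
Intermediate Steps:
R = 33554
m(D, y) = 3 (m(D, y) = 5 - 2 = 3)
U(f, H) = 3 + f (U(f, H) = f + 3 = 3 + f)
U(-124, 102) + R = (3 - 124) + 33554 = -121 + 33554 = 33433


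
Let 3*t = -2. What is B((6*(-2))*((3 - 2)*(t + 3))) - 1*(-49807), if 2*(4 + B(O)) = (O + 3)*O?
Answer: 50153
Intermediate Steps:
t = -⅔ (t = (⅓)*(-2) = -⅔ ≈ -0.66667)
B(O) = -4 + O*(3 + O)/2 (B(O) = -4 + ((O + 3)*O)/2 = -4 + ((3 + O)*O)/2 = -4 + (O*(3 + O))/2 = -4 + O*(3 + O)/2)
B((6*(-2))*((3 - 2)*(t + 3))) - 1*(-49807) = (-4 + ((6*(-2))*((3 - 2)*(-⅔ + 3)))²/2 + 3*((6*(-2))*((3 - 2)*(-⅔ + 3)))/2) - 1*(-49807) = (-4 + (-12*7/3)²/2 + 3*(-12*7/3)/2) + 49807 = (-4 + (½)*(-28)² + (3/2)*(-28)) + 49807 = (-4 + (½)*784 - 42) + 49807 = (-4 + 392 - 42) + 49807 = 346 + 49807 = 50153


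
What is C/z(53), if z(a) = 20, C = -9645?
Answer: -1929/4 ≈ -482.25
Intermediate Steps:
C/z(53) = -9645/20 = -9645*1/20 = -1929/4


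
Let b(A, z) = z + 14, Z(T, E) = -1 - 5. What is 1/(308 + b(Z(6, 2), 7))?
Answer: 1/329 ≈ 0.0030395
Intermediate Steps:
Z(T, E) = -6
b(A, z) = 14 + z
1/(308 + b(Z(6, 2), 7)) = 1/(308 + (14 + 7)) = 1/(308 + 21) = 1/329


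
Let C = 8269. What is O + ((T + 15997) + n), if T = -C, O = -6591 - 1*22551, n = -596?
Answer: -22010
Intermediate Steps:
O = -29142 (O = -6591 - 22551 = -29142)
T = -8269 (T = -1*8269 = -8269)
O + ((T + 15997) + n) = -29142 + ((-8269 + 15997) - 596) = -29142 + (7728 - 596) = -29142 + 7132 = -22010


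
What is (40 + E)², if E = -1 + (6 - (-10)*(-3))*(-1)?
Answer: 3969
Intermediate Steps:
E = 23 (E = -1 + (6 - 2*15)*(-1) = -1 + (6 - 30)*(-1) = -1 - 24*(-1) = -1 + 24 = 23)
(40 + E)² = (40 + 23)² = 63² = 3969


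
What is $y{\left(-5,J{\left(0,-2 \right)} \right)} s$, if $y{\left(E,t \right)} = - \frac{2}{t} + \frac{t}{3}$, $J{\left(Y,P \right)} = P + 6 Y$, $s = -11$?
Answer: $- \frac{11}{3} \approx -3.6667$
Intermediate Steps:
$y{\left(E,t \right)} = - \frac{2}{t} + \frac{t}{3}$ ($y{\left(E,t \right)} = - \frac{2}{t} + t \frac{1}{3} = - \frac{2}{t} + \frac{t}{3}$)
$y{\left(-5,J{\left(0,-2 \right)} \right)} s = \left(- \frac{2}{-2 + 6 \cdot 0} + \frac{-2 + 6 \cdot 0}{3}\right) \left(-11\right) = \left(- \frac{2}{-2 + 0} + \frac{-2 + 0}{3}\right) \left(-11\right) = \left(- \frac{2}{-2} + \frac{1}{3} \left(-2\right)\right) \left(-11\right) = \left(\left(-2\right) \left(- \frac{1}{2}\right) - \frac{2}{3}\right) \left(-11\right) = \left(1 - \frac{2}{3}\right) \left(-11\right) = \frac{1}{3} \left(-11\right) = - \frac{11}{3}$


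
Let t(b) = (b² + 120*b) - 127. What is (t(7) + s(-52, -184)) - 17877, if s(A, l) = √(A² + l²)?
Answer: -17115 + 4*√2285 ≈ -16924.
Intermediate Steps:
t(b) = -127 + b² + 120*b
(t(7) + s(-52, -184)) - 17877 = ((-127 + 7² + 120*7) + √((-52)² + (-184)²)) - 17877 = ((-127 + 49 + 840) + √(2704 + 33856)) - 17877 = (762 + √36560) - 17877 = (762 + 4*√2285) - 17877 = -17115 + 4*√2285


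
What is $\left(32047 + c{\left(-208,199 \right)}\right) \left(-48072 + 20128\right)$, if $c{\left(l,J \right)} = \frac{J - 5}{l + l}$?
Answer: $- \frac{23283216747}{26} \approx -8.9551 \cdot 10^{8}$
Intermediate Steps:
$c{\left(l,J \right)} = \frac{-5 + J}{2 l}$
$\left(32047 + c{\left(-208,199 \right)}\right) \left(-48072 + 20128\right) = \left(32047 + \frac{-5 + 199}{2 \left(-208\right)}\right) \left(-48072 + 20128\right) = \left(32047 + \frac{1}{2} \left(- \frac{1}{208}\right) 194\right) \left(-27944\right) = \left(32047 - \frac{97}{208}\right) \left(-27944\right) = \frac{6665679}{208} \left(-27944\right) = - \frac{23283216747}{26}$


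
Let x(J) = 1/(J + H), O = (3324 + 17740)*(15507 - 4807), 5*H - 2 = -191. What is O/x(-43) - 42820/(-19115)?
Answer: -69621004095756/3823 ≈ -1.8211e+10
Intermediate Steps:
H = -189/5 (H = ⅖ + (⅕)*(-191) = ⅖ - 191/5 = -189/5 ≈ -37.800)
O = 225384800 (O = 21064*10700 = 225384800)
x(J) = 1/(-189/5 + J) (x(J) = 1/(J - 189/5) = 1/(-189/5 + J))
O/x(-43) - 42820/(-19115) = 225384800/((5/(-189 + 5*(-43)))) - 42820/(-19115) = 225384800/((5/(-189 - 215))) - 42820*(-1/19115) = 225384800/((5/(-404))) + 8564/3823 = 225384800/((5*(-1/404))) + 8564/3823 = 225384800/(-5/404) + 8564/3823 = 225384800*(-404/5) + 8564/3823 = -18211091840 + 8564/3823 = -69621004095756/3823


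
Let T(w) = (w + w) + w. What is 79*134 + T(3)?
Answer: 10595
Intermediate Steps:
T(w) = 3*w (T(w) = 2*w + w = 3*w)
79*134 + T(3) = 79*134 + 3*3 = 10586 + 9 = 10595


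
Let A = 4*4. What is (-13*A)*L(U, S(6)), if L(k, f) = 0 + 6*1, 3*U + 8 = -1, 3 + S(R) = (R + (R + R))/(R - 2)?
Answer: -1248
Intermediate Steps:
S(R) = -3 + 3*R/(-2 + R) (S(R) = -3 + (R + (R + R))/(R - 2) = -3 + (R + 2*R)/(-2 + R) = -3 + (3*R)/(-2 + R) = -3 + 3*R/(-2 + R))
U = -3 (U = -8/3 + (⅓)*(-1) = -8/3 - ⅓ = -3)
A = 16
L(k, f) = 6 (L(k, f) = 0 + 6 = 6)
(-13*A)*L(U, S(6)) = -13*16*6 = -208*6 = -1248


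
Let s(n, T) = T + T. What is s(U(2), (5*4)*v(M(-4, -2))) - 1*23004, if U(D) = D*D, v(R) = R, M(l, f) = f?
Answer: -23084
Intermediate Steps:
U(D) = D²
s(n, T) = 2*T
s(U(2), (5*4)*v(M(-4, -2))) - 1*23004 = 2*((5*4)*(-2)) - 1*23004 = 2*(20*(-2)) - 23004 = 2*(-40) - 23004 = -80 - 23004 = -23084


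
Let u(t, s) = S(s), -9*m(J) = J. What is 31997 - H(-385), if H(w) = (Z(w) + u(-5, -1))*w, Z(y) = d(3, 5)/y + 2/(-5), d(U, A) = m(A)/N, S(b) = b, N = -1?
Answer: 283117/9 ≈ 31457.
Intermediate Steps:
m(J) = -J/9
u(t, s) = s
d(U, A) = A/9 (d(U, A) = -A/9/(-1) = -A/9*(-1) = A/9)
Z(y) = -2/5 + 5/(9*y) (Z(y) = ((1/9)*5)/y + 2/(-5) = 5/(9*y) + 2*(-1/5) = 5/(9*y) - 2/5 = -2/5 + 5/(9*y))
H(w) = w*(-1 + (25 - 18*w)/(45*w)) (H(w) = ((25 - 18*w)/(45*w) - 1)*w = (-1 + (25 - 18*w)/(45*w))*w = w*(-1 + (25 - 18*w)/(45*w)))
31997 - H(-385) = 31997 - (5/9 - 7/5*(-385)) = 31997 - (5/9 + 539) = 31997 - 1*4856/9 = 31997 - 4856/9 = 283117/9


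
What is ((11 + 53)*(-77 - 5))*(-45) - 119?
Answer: 236041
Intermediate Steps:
((11 + 53)*(-77 - 5))*(-45) - 119 = (64*(-82))*(-45) - 119 = -5248*(-45) - 119 = 236160 - 119 = 236041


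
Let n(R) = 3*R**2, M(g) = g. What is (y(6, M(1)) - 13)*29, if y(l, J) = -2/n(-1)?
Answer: -1189/3 ≈ -396.33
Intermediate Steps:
y(l, J) = -2/3 (y(l, J) = -2/(3*(-1)**2) = -2/(3*1) = -2/3)
(y(6, M(1)) - 13)*29 = (-2/3 - 13)*29 = -41/3*29 = -1189/3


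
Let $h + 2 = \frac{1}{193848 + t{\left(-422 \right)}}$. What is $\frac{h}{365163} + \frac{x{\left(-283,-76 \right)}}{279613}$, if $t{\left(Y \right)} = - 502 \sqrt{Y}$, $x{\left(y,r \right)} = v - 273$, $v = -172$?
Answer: $- \frac{768066489743980736}{480954658579311525981} + \frac{251 i \sqrt{422}}{6880290381052548} \approx -0.001597 + 7.4942 \cdot 10^{-13} i$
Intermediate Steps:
$x{\left(y,r \right)} = -445$ ($x{\left(y,r \right)} = -172 - 273 = -445$)
$h = -2 + \frac{1}{193848 - 502 i \sqrt{422}}$ ($h = -2 + \frac{1}{193848 - 502 \sqrt{-422}} = -2 + \frac{1}{193848 - 502 i \sqrt{422}} \approx -2.0 + 2.7366 \cdot 10^{-7} i$)
$\frac{h}{365163} + \frac{x{\left(-283,-76 \right)}}{279613} = \frac{- \frac{9420823967}{4710424099} + \frac{251 i \sqrt{422}}{18841696396}}{365163} - \frac{445}{279613} = \left(- \frac{9420823967}{4710424099} + \frac{251 i \sqrt{422}}{18841696396}\right) \frac{1}{365163} - \frac{445}{279613} = \left(- \frac{9420823967}{1720072595263137} + \frac{251 i \sqrt{422}}{6880290381052548}\right) - \frac{445}{279613} = - \frac{768066489743980736}{480954658579311525981} + \frac{251 i \sqrt{422}}{6880290381052548}$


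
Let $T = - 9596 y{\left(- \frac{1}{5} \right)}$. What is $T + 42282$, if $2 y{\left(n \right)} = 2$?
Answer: $32686$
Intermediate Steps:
$y{\left(n \right)} = 1$ ($y{\left(n \right)} = \frac{1}{2} \cdot 2 = 1$)
$T = -9596$ ($T = \left(-9596\right) 1 = -9596$)
$T + 42282 = -9596 + 42282 = 32686$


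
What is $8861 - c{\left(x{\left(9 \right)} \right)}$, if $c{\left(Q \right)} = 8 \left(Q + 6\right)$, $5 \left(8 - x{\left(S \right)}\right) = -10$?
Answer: $8733$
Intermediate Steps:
$x{\left(S \right)} = 10$ ($x{\left(S \right)} = 8 - -2 = 8 + 2 = 10$)
$c{\left(Q \right)} = 48 + 8 Q$ ($c{\left(Q \right)} = 8 \left(6 + Q\right) = 48 + 8 Q$)
$8861 - c{\left(x{\left(9 \right)} \right)} = 8861 - \left(48 + 8 \cdot 10\right) = 8861 - \left(48 + 80\right) = 8861 - 128 = 8733$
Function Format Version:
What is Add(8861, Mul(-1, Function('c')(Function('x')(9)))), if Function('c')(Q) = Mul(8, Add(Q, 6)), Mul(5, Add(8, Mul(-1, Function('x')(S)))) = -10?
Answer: 8733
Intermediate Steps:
Function('x')(S) = 10 (Function('x')(S) = Add(8, Mul(Rational(-1, 5), -10)) = Add(8, 2) = 10)
Function('c')(Q) = Add(48, Mul(8, Q)) (Function('c')(Q) = Mul(8, Add(6, Q)) = Add(48, Mul(8, Q)))
Add(8861, Mul(-1, Function('c')(Function('x')(9)))) = Add(8861, Mul(-1, Add(48, Mul(8, 10)))) = Add(8861, Mul(-1, Add(48, 80))) = Add(8861, Mul(-1, 128)) = Add(8861, -128) = 8733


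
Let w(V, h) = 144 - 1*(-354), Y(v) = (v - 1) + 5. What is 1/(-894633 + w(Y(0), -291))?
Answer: -1/894135 ≈ -1.1184e-6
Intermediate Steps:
Y(v) = 4 + v (Y(v) = (-1 + v) + 5 = 4 + v)
w(V, h) = 498 (w(V, h) = 144 + 354 = 498)
1/(-894633 + w(Y(0), -291)) = 1/(-894633 + 498) = 1/(-894135) = -1/894135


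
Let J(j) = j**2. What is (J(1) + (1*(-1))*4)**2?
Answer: 9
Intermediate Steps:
(J(1) + (1*(-1))*4)**2 = (1**2 + (1*(-1))*4)**2 = (1 - 1*4)**2 = (1 - 4)**2 = (-3)**2 = 9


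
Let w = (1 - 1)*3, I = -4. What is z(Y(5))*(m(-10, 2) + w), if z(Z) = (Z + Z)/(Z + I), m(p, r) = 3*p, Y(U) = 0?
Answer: 0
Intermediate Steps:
w = 0 (w = 0*3 = 0)
z(Z) = 2*Z/(-4 + Z) (z(Z) = (Z + Z)/(Z - 4) = (2*Z)/(-4 + Z) = 2*Z/(-4 + Z))
z(Y(5))*(m(-10, 2) + w) = (2*0/(-4 + 0))*(3*(-10) + 0) = (2*0/(-4))*(-30 + 0) = (2*0*(-¼))*(-30) = 0*(-30) = 0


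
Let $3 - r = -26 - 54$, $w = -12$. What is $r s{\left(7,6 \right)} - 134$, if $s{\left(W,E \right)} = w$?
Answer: $-1130$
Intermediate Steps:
$s{\left(W,E \right)} = -12$
$r = 83$ ($r = 3 - \left(-26 - 54\right) = 3 - -80 = 3 + 80 = 83$)
$r s{\left(7,6 \right)} - 134 = 83 \left(-12\right) - 134 = -996 - 134 = -1130$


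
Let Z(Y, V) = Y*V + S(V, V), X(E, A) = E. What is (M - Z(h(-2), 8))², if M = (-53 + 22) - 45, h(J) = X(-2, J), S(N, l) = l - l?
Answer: 3600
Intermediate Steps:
S(N, l) = 0
h(J) = -2
Z(Y, V) = V*Y (Z(Y, V) = Y*V + 0 = V*Y + 0 = V*Y)
M = -76 (M = -31 - 45 = -76)
(M - Z(h(-2), 8))² = (-76 - 8*(-2))² = (-76 - 1*(-16))² = (-76 + 16)² = (-60)² = 3600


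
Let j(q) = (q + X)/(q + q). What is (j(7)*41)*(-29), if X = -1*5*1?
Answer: -1189/7 ≈ -169.86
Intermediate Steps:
X = -5 (X = -5*1 = -5)
j(q) = (-5 + q)/(2*q) (j(q) = (q - 5)/(q + q) = (-5 + q)/((2*q)) = (-5 + q)*(1/(2*q)) = (-5 + q)/(2*q))
(j(7)*41)*(-29) = (((1/2)*(-5 + 7)/7)*41)*(-29) = (((1/2)*(1/7)*2)*41)*(-29) = ((1/7)*41)*(-29) = (41/7)*(-29) = -1189/7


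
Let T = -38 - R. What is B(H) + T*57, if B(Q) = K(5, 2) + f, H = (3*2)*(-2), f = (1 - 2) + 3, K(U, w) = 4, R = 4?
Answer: -2388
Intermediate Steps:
f = 2 (f = -1 + 3 = 2)
T = -42 (T = -38 - 1*4 = -38 - 4 = -42)
H = -12 (H = 6*(-2) = -12)
B(Q) = 6 (B(Q) = 4 + 2 = 6)
B(H) + T*57 = 6 - 42*57 = 6 - 2394 = -2388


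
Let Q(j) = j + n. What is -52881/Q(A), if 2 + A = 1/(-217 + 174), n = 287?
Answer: -2273883/12254 ≈ -185.56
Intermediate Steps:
A = -87/43 (A = -2 + 1/(-217 + 174) = -2 + 1/(-43) = -2 - 1/43 = -87/43 ≈ -2.0233)
Q(j) = 287 + j (Q(j) = j + 287 = 287 + j)
-52881/Q(A) = -52881/(287 - 87/43) = -52881/12254/43 = -52881*43/12254 = -2273883/12254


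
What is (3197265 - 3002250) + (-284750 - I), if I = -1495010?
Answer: 1405275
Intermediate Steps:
(3197265 - 3002250) + (-284750 - I) = (3197265 - 3002250) + (-284750 - 1*(-1495010)) = 195015 + (-284750 + 1495010) = 195015 + 1210260 = 1405275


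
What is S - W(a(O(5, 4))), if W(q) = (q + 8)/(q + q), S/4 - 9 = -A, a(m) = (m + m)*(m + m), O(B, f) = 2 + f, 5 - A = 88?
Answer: 13229/36 ≈ 367.47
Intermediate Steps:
A = -83 (A = 5 - 1*88 = 5 - 88 = -83)
a(m) = 4*m² (a(m) = (2*m)*(2*m) = 4*m²)
S = 368 (S = 36 + 4*(-1*(-83)) = 36 + 4*83 = 36 + 332 = 368)
W(q) = (8 + q)/(2*q) (W(q) = (8 + q)/((2*q)) = (8 + q)*(1/(2*q)) = (8 + q)/(2*q))
S - W(a(O(5, 4))) = 368 - (8 + 4*(2 + 4)²)/(2*(4*(2 + 4)²)) = 368 - (8 + 4*6²)/(2*(4*6²)) = 368 - (8 + 4*36)/(2*(4*36)) = 368 - (8 + 144)/(2*144) = 368 - 152/(2*144) = 368 - 1*19/36 = 368 - 19/36 = 13229/36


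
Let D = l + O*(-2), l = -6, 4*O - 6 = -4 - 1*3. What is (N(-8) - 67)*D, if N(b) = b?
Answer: 825/2 ≈ 412.50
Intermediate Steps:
O = -¼ (O = 3/2 + (-4 - 1*3)/4 = 3/2 + (-4 - 3)/4 = 3/2 + (¼)*(-7) = 3/2 - 7/4 = -¼ ≈ -0.25000)
D = -11/2 (D = -6 - ¼*(-2) = -6 + ½ = -11/2 ≈ -5.5000)
(N(-8) - 67)*D = (-8 - 67)*(-11/2) = -75*(-11/2) = 825/2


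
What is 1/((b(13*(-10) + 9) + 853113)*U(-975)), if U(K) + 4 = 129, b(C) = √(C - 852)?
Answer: 853113/90975223967750 - I*√973/90975223967750 ≈ 9.3774e-9 - 3.4287e-13*I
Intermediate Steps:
b(C) = √(-852 + C)
U(K) = 125 (U(K) = -4 + 129 = 125)
1/((b(13*(-10) + 9) + 853113)*U(-975)) = 1/((√(-852 + (13*(-10) + 9)) + 853113)*125) = (1/125)/(√(-852 + (-130 + 9)) + 853113) = (1/125)/(√(-852 - 121) + 853113) = (1/125)/(√(-973) + 853113) = (1/125)/(I*√973 + 853113) = (1/125)/(853113 + I*√973) = 1/(125*(853113 + I*√973))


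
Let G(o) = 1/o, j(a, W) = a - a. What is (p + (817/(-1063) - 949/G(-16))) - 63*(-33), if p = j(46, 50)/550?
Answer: 18349752/1063 ≈ 17262.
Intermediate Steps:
j(a, W) = 0
p = 0 (p = 0/550 = 0*(1/550) = 0)
(p + (817/(-1063) - 949/G(-16))) - 63*(-33) = (0 + (817/(-1063) - 949/(1/(-16)))) - 63*(-33) = (0 + (817*(-1/1063) - 949/(-1/16))) + 2079 = (0 + (-817/1063 - 949*(-16))) + 2079 = (0 + (-817/1063 + 15184)) + 2079 = (0 + 16139775/1063) + 2079 = 16139775/1063 + 2079 = 18349752/1063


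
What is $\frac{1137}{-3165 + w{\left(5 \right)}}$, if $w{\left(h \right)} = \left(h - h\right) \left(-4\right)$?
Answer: $- \frac{379}{1055} \approx -0.35924$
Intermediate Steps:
$w{\left(h \right)} = 0$ ($w{\left(h \right)} = 0 \left(-4\right) = 0$)
$\frac{1137}{-3165 + w{\left(5 \right)}} = \frac{1137}{-3165 + 0} = \frac{1137}{-3165} = 1137 \left(- \frac{1}{3165}\right) = - \frac{379}{1055}$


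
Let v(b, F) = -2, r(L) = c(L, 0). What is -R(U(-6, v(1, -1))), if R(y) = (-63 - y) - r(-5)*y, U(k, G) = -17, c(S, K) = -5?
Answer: 131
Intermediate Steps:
r(L) = -5
R(y) = -63 + 4*y (R(y) = (-63 - y) - (-5)*y = (-63 - y) + 5*y = -63 + 4*y)
-R(U(-6, v(1, -1))) = -(-63 + 4*(-17)) = -(-63 - 68) = -1*(-131) = 131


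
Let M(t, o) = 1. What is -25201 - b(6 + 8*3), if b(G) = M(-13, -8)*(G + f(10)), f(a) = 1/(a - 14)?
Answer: -100923/4 ≈ -25231.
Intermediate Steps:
f(a) = 1/(-14 + a)
b(G) = -1/4 + G (b(G) = 1*(G + 1/(-14 + 10)) = 1*(G + 1/(-4)) = 1*(G - 1/4) = 1*(-1/4 + G) = -1/4 + G)
-25201 - b(6 + 8*3) = -25201 - (-1/4 + (6 + 8*3)) = -25201 - (-1/4 + (6 + 24)) = -25201 - (-1/4 + 30) = -25201 - 1*119/4 = -25201 - 119/4 = -100923/4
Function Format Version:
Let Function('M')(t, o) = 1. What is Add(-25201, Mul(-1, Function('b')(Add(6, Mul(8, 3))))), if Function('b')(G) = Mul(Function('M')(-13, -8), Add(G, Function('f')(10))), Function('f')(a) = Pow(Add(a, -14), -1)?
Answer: Rational(-100923, 4) ≈ -25231.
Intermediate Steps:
Function('f')(a) = Pow(Add(-14, a), -1)
Function('b')(G) = Add(Rational(-1, 4), G) (Function('b')(G) = Mul(1, Add(G, Pow(Add(-14, 10), -1))) = Mul(1, Add(G, Pow(-4, -1))) = Mul(1, Add(G, Rational(-1, 4))) = Mul(1, Add(Rational(-1, 4), G)) = Add(Rational(-1, 4), G))
Add(-25201, Mul(-1, Function('b')(Add(6, Mul(8, 3))))) = Add(-25201, Mul(-1, Add(Rational(-1, 4), Add(6, Mul(8, 3))))) = Add(-25201, Mul(-1, Add(Rational(-1, 4), Add(6, 24)))) = Add(-25201, Mul(-1, Add(Rational(-1, 4), 30))) = Add(-25201, Mul(-1, Rational(119, 4))) = Add(-25201, Rational(-119, 4)) = Rational(-100923, 4)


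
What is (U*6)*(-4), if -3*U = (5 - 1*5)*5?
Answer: 0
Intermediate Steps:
U = 0 (U = -(5 - 1*5)*5/3 = -(5 - 5)*5/3 = -0*5 = -⅓*0 = 0)
(U*6)*(-4) = (0*6)*(-4) = 0*(-4) = 0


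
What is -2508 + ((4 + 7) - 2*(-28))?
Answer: -2441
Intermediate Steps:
-2508 + ((4 + 7) - 2*(-28)) = -2508 + (11 + 56) = -2508 + 67 = -2441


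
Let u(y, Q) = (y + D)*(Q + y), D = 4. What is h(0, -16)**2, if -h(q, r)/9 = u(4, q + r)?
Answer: 746496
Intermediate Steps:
u(y, Q) = (4 + y)*(Q + y) (u(y, Q) = (y + 4)*(Q + y) = (4 + y)*(Q + y))
h(q, r) = -288 - 72*q - 72*r (h(q, r) = -9*(4**2 + 4*(q + r) + 4*4 + (q + r)*4) = -9*(16 + (4*q + 4*r) + 16 + (4*q + 4*r)) = -9*(32 + 8*q + 8*r) = -288 - 72*q - 72*r)
h(0, -16)**2 = (-288 - 72*0 - 72*(-16))**2 = (-288 + 0 + 1152)**2 = 864**2 = 746496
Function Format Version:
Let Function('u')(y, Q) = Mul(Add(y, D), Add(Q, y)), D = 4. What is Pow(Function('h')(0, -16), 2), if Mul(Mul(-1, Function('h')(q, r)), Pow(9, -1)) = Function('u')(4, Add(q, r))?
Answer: 746496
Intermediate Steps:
Function('u')(y, Q) = Mul(Add(4, y), Add(Q, y)) (Function('u')(y, Q) = Mul(Add(y, 4), Add(Q, y)) = Mul(Add(4, y), Add(Q, y)))
Function('h')(q, r) = Add(-288, Mul(-72, q), Mul(-72, r)) (Function('h')(q, r) = Mul(-9, Add(Pow(4, 2), Mul(4, Add(q, r)), Mul(4, 4), Mul(Add(q, r), 4))) = Mul(-9, Add(16, Add(Mul(4, q), Mul(4, r)), 16, Add(Mul(4, q), Mul(4, r)))) = Mul(-9, Add(32, Mul(8, q), Mul(8, r))) = Add(-288, Mul(-72, q), Mul(-72, r)))
Pow(Function('h')(0, -16), 2) = Pow(Add(-288, Mul(-72, 0), Mul(-72, -16)), 2) = Pow(Add(-288, 0, 1152), 2) = Pow(864, 2) = 746496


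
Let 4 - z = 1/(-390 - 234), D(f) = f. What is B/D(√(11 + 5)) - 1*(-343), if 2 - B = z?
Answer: 854879/2496 ≈ 342.50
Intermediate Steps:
z = 2497/624 (z = 4 - 1/(-390 - 234) = 4 - 1/(-624) = 4 - 1*(-1/624) = 4 + 1/624 = 2497/624 ≈ 4.0016)
B = -1249/624 (B = 2 - 1*2497/624 = 2 - 2497/624 = -1249/624 ≈ -2.0016)
B/D(√(11 + 5)) - 1*(-343) = -1249/(624*√(11 + 5)) - 1*(-343) = -1249/(624*(√16)) + 343 = -1249/624/4 + 343 = -1249/624*¼ + 343 = -1249/2496 + 343 = 854879/2496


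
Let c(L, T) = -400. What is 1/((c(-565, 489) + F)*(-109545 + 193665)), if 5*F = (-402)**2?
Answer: 1/2685177696 ≈ 3.7241e-10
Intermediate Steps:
F = 161604/5 (F = (1/5)*(-402)**2 = (1/5)*161604 = 161604/5 ≈ 32321.)
1/((c(-565, 489) + F)*(-109545 + 193665)) = 1/((-400 + 161604/5)*(-109545 + 193665)) = 1/((159604/5)*84120) = 1/2685177696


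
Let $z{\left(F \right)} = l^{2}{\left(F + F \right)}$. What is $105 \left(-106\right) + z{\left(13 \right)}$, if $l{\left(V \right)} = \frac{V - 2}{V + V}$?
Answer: $- \frac{1880934}{169} \approx -11130.0$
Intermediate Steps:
$l{\left(V \right)} = \frac{-2 + V}{2 V}$
$z{\left(F \right)} = \frac{\left(-2 + 2 F\right)^{2}}{16 F^{2}}$ ($z{\left(F \right)} = \left(\frac{-2 + \left(F + F\right)}{2 \left(F + F\right)}\right)^{2} = \left(\frac{-2 + 2 F}{2 \cdot 2 F}\right)^{2} = \left(\frac{\frac{1}{2 F} \left(-2 + 2 F\right)}{2}\right)^{2} = \left(\frac{-2 + 2 F}{4 F}\right)^{2} = \frac{\left(-2 + 2 F\right)^{2}}{16 F^{2}}$)
$105 \left(-106\right) + z{\left(13 \right)} = 105 \left(-106\right) + \frac{\left(-1 + 13\right)^{2}}{4 \cdot 169} = -11130 + \frac{1}{4} \cdot \frac{1}{169} \cdot 12^{2} = -11130 + \frac{1}{4} \cdot \frac{1}{169} \cdot 144 = -11130 + \frac{36}{169} = - \frac{1880934}{169}$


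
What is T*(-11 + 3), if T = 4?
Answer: -32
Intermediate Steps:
T*(-11 + 3) = 4*(-11 + 3) = 4*(-8) = -32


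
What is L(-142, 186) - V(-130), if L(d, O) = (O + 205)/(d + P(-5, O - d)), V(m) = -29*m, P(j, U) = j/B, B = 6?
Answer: -3233236/857 ≈ -3772.7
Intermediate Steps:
P(j, U) = j/6
L(d, O) = (205 + O)/(-5/6 + d) (L(d, O) = (O + 205)/(d + (1/6)*(-5)) = (205 + O)/(d - 5/6) = (205 + O)/(-5/6 + d))
L(-142, 186) - V(-130) = 6*(205 + 186)/(-5 + 6*(-142)) - (-29)*(-130) = 6*391/(-5 - 852) - 1*3770 = 6*391/(-857) - 3770 = 6*(-1/857)*391 - 3770 = -2346/857 - 3770 = -3233236/857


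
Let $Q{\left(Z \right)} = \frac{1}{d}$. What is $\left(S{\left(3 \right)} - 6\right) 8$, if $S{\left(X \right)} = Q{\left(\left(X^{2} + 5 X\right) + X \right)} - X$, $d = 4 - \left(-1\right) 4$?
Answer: $-71$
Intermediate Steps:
$d = 8$ ($d = 4 - -4 = 4 + 4 = 8$)
$Q{\left(Z \right)} = \frac{1}{8}$
$S{\left(X \right)} = \frac{1}{8} - X$
$\left(S{\left(3 \right)} - 6\right) 8 = \left(\left(\frac{1}{8} - 3\right) - 6\right) 8 = \left(- \frac{23}{8} - 6\right) 8 = \left(- \frac{71}{8}\right) 8 = -71$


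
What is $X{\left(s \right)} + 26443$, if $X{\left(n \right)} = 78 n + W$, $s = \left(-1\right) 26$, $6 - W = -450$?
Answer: $24871$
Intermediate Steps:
$W = 456$ ($W = 6 - -450 = 6 + 450 = 456$)
$s = -26$
$X{\left(n \right)} = 456 + 78 n$ ($X{\left(n \right)} = 78 n + 456 = 456 + 78 n$)
$X{\left(s \right)} + 26443 = \left(456 + 78 \left(-26\right)\right) + 26443 = \left(456 - 2028\right) + 26443 = -1572 + 26443 = 24871$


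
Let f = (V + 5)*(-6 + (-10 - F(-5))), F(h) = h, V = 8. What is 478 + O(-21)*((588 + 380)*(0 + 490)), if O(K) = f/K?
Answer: 9691114/3 ≈ 3.2304e+6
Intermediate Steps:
f = -143 (f = (8 + 5)*(-6 + (-10 - 1*(-5))) = 13*(-6 + (-10 + 5)) = 13*(-6 - 5) = 13*(-11) = -143)
O(K) = -143/K
478 + O(-21)*((588 + 380)*(0 + 490)) = 478 + (-143/(-21))*((588 + 380)*(0 + 490)) = 478 + (-143*(-1/21))*(968*490) = 478 + (143/21)*474320 = 478 + 9689680/3 = 9691114/3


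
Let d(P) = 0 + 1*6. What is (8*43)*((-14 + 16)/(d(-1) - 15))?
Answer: -688/9 ≈ -76.444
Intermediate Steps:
d(P) = 6 (d(P) = 0 + 6 = 6)
(8*43)*((-14 + 16)/(d(-1) - 15)) = (8*43)*((-14 + 16)/(6 - 15)) = 344*(2/(-9)) = 344*(2*(-1/9)) = 344*(-2/9) = -688/9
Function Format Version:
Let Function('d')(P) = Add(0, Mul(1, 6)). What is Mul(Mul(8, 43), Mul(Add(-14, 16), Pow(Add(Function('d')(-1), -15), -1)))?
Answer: Rational(-688, 9) ≈ -76.444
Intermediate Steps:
Function('d')(P) = 6 (Function('d')(P) = Add(0, 6) = 6)
Mul(Mul(8, 43), Mul(Add(-14, 16), Pow(Add(Function('d')(-1), -15), -1))) = Mul(Mul(8, 43), Mul(Add(-14, 16), Pow(Add(6, -15), -1))) = Mul(344, Mul(2, Pow(-9, -1))) = Mul(344, Mul(2, Rational(-1, 9))) = Mul(344, Rational(-2, 9)) = Rational(-688, 9)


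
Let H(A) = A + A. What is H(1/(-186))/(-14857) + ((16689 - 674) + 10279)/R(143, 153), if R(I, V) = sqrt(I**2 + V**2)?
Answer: 1/1381701 + 13147*sqrt(43858)/21929 ≈ 125.55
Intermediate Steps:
H(A) = 2*A
H(1/(-186))/(-14857) + ((16689 - 674) + 10279)/R(143, 153) = (2/(-186))/(-14857) + ((16689 - 674) + 10279)/(sqrt(143**2 + 153**2)) = (2*(-1/186))*(-1/14857) + (16015 + 10279)/(sqrt(20449 + 23409)) = -1/93*(-1/14857) + 26294/(sqrt(43858)) = 1/1381701 + 26294*(sqrt(43858)/43858) = 1/1381701 + 13147*sqrt(43858)/21929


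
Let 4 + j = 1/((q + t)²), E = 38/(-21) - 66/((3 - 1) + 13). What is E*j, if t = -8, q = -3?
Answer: 14996/605 ≈ 24.787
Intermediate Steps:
E = -652/105 (E = 38*(-1/21) - 66/(2 + 13) = -38/21 - 66/15 = -38/21 - 66*1/15 = -38/21 - 22/5 = -652/105 ≈ -6.2095)
j = -483/121 (j = -4 + 1/((-3 - 8)²) = -4 + 1/((-11)²) = -4 + 1/121 = -483/121 ≈ -3.9917)
E*j = -652/105*(-483/121) = 14996/605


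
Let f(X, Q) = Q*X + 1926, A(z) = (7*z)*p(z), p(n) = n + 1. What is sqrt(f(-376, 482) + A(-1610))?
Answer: 2*sqrt(4488531) ≈ 4237.2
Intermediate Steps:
p(n) = 1 + n
A(z) = 7*z*(1 + z) (A(z) = (7*z)*(1 + z) = 7*z*(1 + z))
f(X, Q) = 1926 + Q*X
sqrt(f(-376, 482) + A(-1610)) = sqrt((1926 + 482*(-376)) + 7*(-1610)*(1 - 1610)) = sqrt((1926 - 181232) + 7*(-1610)*(-1609)) = sqrt(-179306 + 18133430) = sqrt(17954124) = 2*sqrt(4488531)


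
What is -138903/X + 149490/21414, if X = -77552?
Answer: 2427952887/276783088 ≈ 8.7720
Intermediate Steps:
-138903/X + 149490/21414 = -138903/(-77552) + 149490/21414 = -138903*(-1/77552) + 149490*(1/21414) = 138903/77552 + 24915/3569 = 2427952887/276783088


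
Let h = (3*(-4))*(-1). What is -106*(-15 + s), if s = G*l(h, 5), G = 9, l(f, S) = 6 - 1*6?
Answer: 1590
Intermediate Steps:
h = 12 (h = -12*(-1) = 12)
l(f, S) = 0 (l(f, S) = 6 - 6 = 0)
s = 0 (s = 9*0 = 0)
-106*(-15 + s) = -106*(-15 + 0) = -106*(-15) = 1590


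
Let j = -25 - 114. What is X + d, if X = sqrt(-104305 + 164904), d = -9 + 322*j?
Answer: -44767 + sqrt(60599) ≈ -44521.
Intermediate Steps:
j = -139
d = -44767 (d = -9 + 322*(-139) = -9 - 44758 = -44767)
X = sqrt(60599) ≈ 246.17
X + d = sqrt(60599) - 44767 = -44767 + sqrt(60599)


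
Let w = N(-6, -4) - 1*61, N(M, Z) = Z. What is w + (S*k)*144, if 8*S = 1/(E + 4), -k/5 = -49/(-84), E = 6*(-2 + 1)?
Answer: -155/4 ≈ -38.750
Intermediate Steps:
E = -6 (E = 6*(-1) = -6)
k = -35/12 (k = -(-245)/(-84) = -(-245)*(-1)/84 = -5*7/12 = -35/12 ≈ -2.9167)
w = -65 (w = -4 - 1*61 = -4 - 61 = -65)
S = -1/16 (S = 1/(8*(-6 + 4)) = (⅛)/(-2) = (⅛)*(-½) = -1/16 ≈ -0.062500)
w + (S*k)*144 = -65 - 1/16*(-35/12)*144 = -65 + (35/192)*144 = -65 + 105/4 = -155/4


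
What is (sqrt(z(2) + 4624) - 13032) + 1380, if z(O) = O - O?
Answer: -11584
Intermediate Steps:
z(O) = 0
(sqrt(z(2) + 4624) - 13032) + 1380 = (sqrt(0 + 4624) - 13032) + 1380 = (sqrt(4624) - 13032) + 1380 = (68 - 13032) + 1380 = -12964 + 1380 = -11584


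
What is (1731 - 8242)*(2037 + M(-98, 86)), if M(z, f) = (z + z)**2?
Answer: -263389483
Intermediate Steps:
M(z, f) = 4*z**2 (M(z, f) = (2*z)**2 = 4*z**2)
(1731 - 8242)*(2037 + M(-98, 86)) = (1731 - 8242)*(2037 + 4*(-98)**2) = -6511*(2037 + 4*9604) = -6511*(2037 + 38416) = -6511*40453 = -263389483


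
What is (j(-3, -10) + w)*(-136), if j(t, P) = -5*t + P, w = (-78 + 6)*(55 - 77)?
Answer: -216104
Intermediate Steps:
w = 1584 (w = -72*(-22) = 1584)
j(t, P) = P - 5*t
(j(-3, -10) + w)*(-136) = ((-10 - 5*(-3)) + 1584)*(-136) = ((-10 + 15) + 1584)*(-136) = (5 + 1584)*(-136) = 1589*(-136) = -216104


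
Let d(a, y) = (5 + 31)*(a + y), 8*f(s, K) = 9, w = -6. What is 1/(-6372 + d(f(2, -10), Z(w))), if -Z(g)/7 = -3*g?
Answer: -2/21735 ≈ -9.2017e-5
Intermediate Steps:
f(s, K) = 9/8 (f(s, K) = (⅛)*9 = 9/8)
Z(g) = 21*g (Z(g) = -(-21)*g = 21*g)
d(a, y) = 36*a + 36*y (d(a, y) = 36*(a + y) = 36*a + 36*y)
1/(-6372 + d(f(2, -10), Z(w))) = 1/(-6372 + (36*(9/8) + 36*(21*(-6)))) = 1/(-6372 + (81/2 + 36*(-126))) = 1/(-6372 + (81/2 - 4536)) = 1/(-6372 - 8991/2) = 1/(-21735/2) = -2/21735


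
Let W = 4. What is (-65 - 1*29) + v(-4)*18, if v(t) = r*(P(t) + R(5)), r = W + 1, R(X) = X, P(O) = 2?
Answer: 536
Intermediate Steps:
r = 5 (r = 4 + 1 = 5)
v(t) = 35 (v(t) = 5*(2 + 5) = 5*7 = 35)
(-65 - 1*29) + v(-4)*18 = (-65 - 1*29) + 35*18 = (-65 - 29) + 630 = -94 + 630 = 536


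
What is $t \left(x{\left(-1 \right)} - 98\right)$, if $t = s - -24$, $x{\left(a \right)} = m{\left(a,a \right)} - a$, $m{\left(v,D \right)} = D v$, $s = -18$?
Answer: $-576$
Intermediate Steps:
$x{\left(a \right)} = a^{2} - a$ ($x{\left(a \right)} = a a - a = a^{2} - a$)
$t = 6$ ($t = -18 - -24 = -18 + 24 = 6$)
$t \left(x{\left(-1 \right)} - 98\right) = 6 \left(- (-1 - 1) - 98\right) = 6 \left(\left(-1\right) \left(-2\right) - 98\right) = 6 \left(2 - 98\right) = 6 \left(-96\right) = -576$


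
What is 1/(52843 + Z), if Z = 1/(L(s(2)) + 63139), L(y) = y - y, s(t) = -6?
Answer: 63139/3336454178 ≈ 1.8924e-5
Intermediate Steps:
L(y) = 0
Z = 1/63139 (Z = 1/(0 + 63139) = 1/63139 ≈ 1.5838e-5)
1/(52843 + Z) = 1/(52843 + 1/63139) = 1/(3336454178/63139) = 63139/3336454178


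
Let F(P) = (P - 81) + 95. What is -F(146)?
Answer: -160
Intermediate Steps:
F(P) = 14 + P (F(P) = (-81 + P) + 95 = 14 + P)
-F(146) = -(14 + 146) = -1*160 = -160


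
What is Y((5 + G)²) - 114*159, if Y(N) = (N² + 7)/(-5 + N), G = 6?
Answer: -521992/29 ≈ -18000.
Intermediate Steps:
Y(N) = (7 + N²)/(-5 + N)
Y((5 + G)²) - 114*159 = (7 + ((5 + 6)²)²)/(-5 + (5 + 6)²) - 114*159 = (7 + (11²)²)/(-5 + 11²) - 18126 = (7 + 121²)/(-5 + 121) - 18126 = (7 + 14641)/116 - 18126 = (1/116)*14648 - 18126 = 3662/29 - 18126 = -521992/29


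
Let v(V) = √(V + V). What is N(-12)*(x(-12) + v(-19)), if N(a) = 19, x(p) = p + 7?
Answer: -95 + 19*I*√38 ≈ -95.0 + 117.12*I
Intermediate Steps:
x(p) = 7 + p
v(V) = √2*√V (v(V) = √(2*V) = √2*√V)
N(-12)*(x(-12) + v(-19)) = 19*((7 - 12) + √2*√(-19)) = 19*(-5 + √2*(I*√19)) = 19*(-5 + I*√38) = -95 + 19*I*√38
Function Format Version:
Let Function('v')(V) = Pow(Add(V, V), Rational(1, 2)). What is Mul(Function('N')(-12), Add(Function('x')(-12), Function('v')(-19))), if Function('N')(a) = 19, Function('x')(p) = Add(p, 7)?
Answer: Add(-95, Mul(19, I, Pow(38, Rational(1, 2)))) ≈ Add(-95.000, Mul(117.12, I))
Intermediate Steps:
Function('x')(p) = Add(7, p)
Function('v')(V) = Mul(Pow(2, Rational(1, 2)), Pow(V, Rational(1, 2))) (Function('v')(V) = Pow(Mul(2, V), Rational(1, 2)) = Mul(Pow(2, Rational(1, 2)), Pow(V, Rational(1, 2))))
Mul(Function('N')(-12), Add(Function('x')(-12), Function('v')(-19))) = Mul(19, Add(Add(7, -12), Mul(Pow(2, Rational(1, 2)), Pow(-19, Rational(1, 2))))) = Mul(19, Add(-5, Mul(Pow(2, Rational(1, 2)), Mul(I, Pow(19, Rational(1, 2)))))) = Mul(19, Add(-5, Mul(I, Pow(38, Rational(1, 2))))) = Add(-95, Mul(19, I, Pow(38, Rational(1, 2))))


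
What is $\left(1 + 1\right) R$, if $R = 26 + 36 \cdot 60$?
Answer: $4372$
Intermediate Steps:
$R = 2186$ ($R = 26 + 2160 = 2186$)
$\left(1 + 1\right) R = \left(1 + 1\right) 2186 = 2 \cdot 2186 = 4372$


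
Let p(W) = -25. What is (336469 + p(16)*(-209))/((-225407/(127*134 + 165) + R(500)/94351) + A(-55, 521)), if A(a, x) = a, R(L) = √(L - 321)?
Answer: -61177311407850582769329744/12195934210023271551053 - 9518792078685890466*√179/12195934210023271551053 ≈ -5016.2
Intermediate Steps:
R(L) = √(-321 + L)
(336469 + p(16)*(-209))/((-225407/(127*134 + 165) + R(500)/94351) + A(-55, 521)) = (336469 - 25*(-209))/((-225407/(127*134 + 165) + √(-321 + 500)/94351) - 55) = (336469 + 5225)/((-225407/(17018 + 165) + √179*(1/94351)) - 55) = 341694/((-225407/17183 + √179/94351) - 55) = 341694/(-1170472/17183 + √179/94351)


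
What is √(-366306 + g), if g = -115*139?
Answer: I*√382291 ≈ 618.3*I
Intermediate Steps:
g = -15985
√(-366306 + g) = √(-366306 - 15985) = √(-382291) = I*√382291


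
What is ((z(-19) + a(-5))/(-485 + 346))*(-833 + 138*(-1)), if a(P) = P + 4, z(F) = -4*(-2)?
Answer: 6797/139 ≈ 48.899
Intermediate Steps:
z(F) = 8
a(P) = 4 + P
((z(-19) + a(-5))/(-485 + 346))*(-833 + 138*(-1)) = ((8 + (4 - 5))/(-485 + 346))*(-833 + 138*(-1)) = ((8 - 1)/(-139))*(-833 - 138) = (7*(-1/139))*(-971) = -7/139*(-971) = 6797/139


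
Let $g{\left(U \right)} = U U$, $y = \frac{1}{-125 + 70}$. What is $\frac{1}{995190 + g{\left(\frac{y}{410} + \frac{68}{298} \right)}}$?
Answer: $\frac{11289264002500}{11234963230248410601} \approx 1.0048 \cdot 10^{-6}$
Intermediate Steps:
$y = - \frac{1}{55}$ ($y = \frac{1}{-55} = - \frac{1}{55} \approx -0.018182$)
$g{\left(U \right)} = U^{2}$
$\frac{1}{995190 + g{\left(\frac{y}{410} + \frac{68}{298} \right)}} = \frac{1}{995190 + \left(- \frac{1}{55 \cdot 410} + \frac{68}{298}\right)^{2}} = \frac{1}{995190 + \left(\left(- \frac{1}{55}\right) \frac{1}{410} + 68 \cdot \frac{1}{298}\right)^{2}} = \frac{1}{995190 + \left(- \frac{1}{22550} + \frac{34}{149}\right)^{2}} = \frac{1}{995190 + \left(\frac{766551}{3359950}\right)^{2}} = \frac{1}{995190 + \frac{587600435601}{11289264002500}} = \frac{1}{\frac{11234963230248410601}{11289264002500}} = \frac{11289264002500}{11234963230248410601}$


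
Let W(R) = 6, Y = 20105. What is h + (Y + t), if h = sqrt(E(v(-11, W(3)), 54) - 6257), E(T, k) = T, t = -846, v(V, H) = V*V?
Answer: 19259 + 2*I*sqrt(1534) ≈ 19259.0 + 78.333*I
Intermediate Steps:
v(V, H) = V**2
h = 2*I*sqrt(1534) (h = sqrt((-11)**2 - 6257) = sqrt(121 - 6257) = sqrt(-6136) = 2*I*sqrt(1534) ≈ 78.333*I)
h + (Y + t) = 2*I*sqrt(1534) + (20105 - 846) = 2*I*sqrt(1534) + 19259 = 19259 + 2*I*sqrt(1534)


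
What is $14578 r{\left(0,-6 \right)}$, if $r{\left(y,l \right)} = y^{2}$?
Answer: $0$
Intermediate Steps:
$14578 r{\left(0,-6 \right)} = 14578 \cdot 0^{2} = 14578 \cdot 0 = 0$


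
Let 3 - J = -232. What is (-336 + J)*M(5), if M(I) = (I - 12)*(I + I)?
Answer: 7070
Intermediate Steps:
J = 235 (J = 3 - 1*(-232) = 3 + 232 = 235)
M(I) = 2*I*(-12 + I) (M(I) = (-12 + I)*(2*I) = 2*I*(-12 + I))
(-336 + J)*M(5) = (-336 + 235)*(2*5*(-12 + 5)) = -202*5*(-7) = -101*(-70) = 7070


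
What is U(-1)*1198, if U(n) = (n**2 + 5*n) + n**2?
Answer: -3594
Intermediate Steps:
U(n) = 2*n**2 + 5*n
U(-1)*1198 = -(5 + 2*(-1))*1198 = -(5 - 2)*1198 = -1*3*1198 = -3*1198 = -3594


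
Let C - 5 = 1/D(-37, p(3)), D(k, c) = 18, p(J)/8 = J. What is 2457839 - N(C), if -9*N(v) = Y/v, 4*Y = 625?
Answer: 447327323/182 ≈ 2.4578e+6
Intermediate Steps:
Y = 625/4 (Y = (¼)*625 = 625/4 ≈ 156.25)
p(J) = 8*J
C = 91/18 (C = 5 + 1/18 = 91/18 ≈ 5.0556)
N(v) = -625/(36*v)
2457839 - N(C) = 2457839 - (-625)/(36*91/18) = 2457839 - (-625)*18/(36*91) = 2457839 - 1*(-625/182) = 2457839 + 625/182 = 447327323/182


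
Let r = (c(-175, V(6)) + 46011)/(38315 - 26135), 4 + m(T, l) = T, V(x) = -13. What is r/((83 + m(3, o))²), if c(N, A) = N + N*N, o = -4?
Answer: 3641/3899920 ≈ 0.00093361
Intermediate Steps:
c(N, A) = N + N²
m(T, l) = -4 + T
r = 3641/580 (r = (-175*(1 - 175) + 46011)/(38315 - 26135) = (-175*(-174) + 46011)/12180 = (30450 + 46011)*(1/12180) = 76461*(1/12180) = 3641/580 ≈ 6.2776)
r/((83 + m(3, o))²) = 3641/(580*((83 + (-4 + 3))²)) = 3641/(580*((83 - 1)²)) = 3641/(580*(82²)) = (3641/580)/6724 = (3641/580)*(1/6724) = 3641/3899920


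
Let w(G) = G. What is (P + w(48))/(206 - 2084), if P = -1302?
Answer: 209/313 ≈ 0.66773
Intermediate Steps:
(P + w(48))/(206 - 2084) = (-1302 + 48)/(206 - 2084) = -1254/(-1878) = -1254*(-1/1878) = 209/313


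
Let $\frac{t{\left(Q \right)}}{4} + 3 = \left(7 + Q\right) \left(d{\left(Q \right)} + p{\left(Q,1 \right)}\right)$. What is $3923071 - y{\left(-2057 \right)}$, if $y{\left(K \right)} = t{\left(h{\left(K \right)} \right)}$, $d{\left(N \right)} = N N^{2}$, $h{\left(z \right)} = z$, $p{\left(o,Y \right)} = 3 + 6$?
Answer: $-71370165385717$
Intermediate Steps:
$p{\left(o,Y \right)} = 9$
$d{\left(N \right)} = N^{3}$
$t{\left(Q \right)} = -12 + 4 \left(7 + Q\right) \left(9 + Q^{3}\right)$ ($t{\left(Q \right)} = -12 + 4 \left(7 + Q\right) \left(Q^{3} + 9\right) = -12 + 4 \left(7 + Q\right) \left(9 + Q^{3}\right)$)
$y{\left(K \right)} = 240 + 4 K^{4} + 28 K^{3} + 36 K$
$3923071 - y{\left(-2057 \right)} = 3923071 - \left(240 + 4 \left(-2057\right)^{4} + 28 \left(-2057\right)^{3} + 36 \left(-2057\right)\right) = 3923071 - \left(240 + 4 \cdot 17903468100001 + 28 \left(-8703679193\right) - 74052\right) = 3923071 - \left(240 + 71613872400004 - 243703017404 - 74052\right) = 3923071 - 71370169308788 = -71370165385717$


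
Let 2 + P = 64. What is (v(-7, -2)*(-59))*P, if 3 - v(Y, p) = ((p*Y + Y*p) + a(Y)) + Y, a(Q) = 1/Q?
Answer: 457250/7 ≈ 65321.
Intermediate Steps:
P = 62 (P = -2 + 64 = 62)
a(Q) = 1/Q
v(Y, p) = 3 - Y - 1/Y - 2*Y*p (v(Y, p) = 3 - (((p*Y + Y*p) + 1/Y) + Y) = 3 - (((Y*p + Y*p) + 1/Y) + Y) = 3 - ((2*Y*p + 1/Y) + Y) = 3 - ((1/Y + 2*Y*p) + Y) = 3 - (Y + 1/Y + 2*Y*p) = 3 + (-Y - 1/Y - 2*Y*p) = 3 - Y - 1/Y - 2*Y*p)
(v(-7, -2)*(-59))*P = ((3 - 1*(-7) - 1/(-7) - 2*(-7)*(-2))*(-59))*62 = ((3 + 7 - 1*(-1/7) - 28)*(-59))*62 = ((3 + 7 + 1/7 - 28)*(-59))*62 = -125/7*(-59)*62 = (7375/7)*62 = 457250/7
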